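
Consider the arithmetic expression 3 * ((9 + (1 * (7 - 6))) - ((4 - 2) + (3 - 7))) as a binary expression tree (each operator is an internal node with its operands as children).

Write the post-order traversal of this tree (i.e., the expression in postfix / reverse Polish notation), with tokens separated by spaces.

Post-order on an expression tree gives postfix notation: for each operator, emit left operand, right operand, then the operator.

3 9 1 7 6 - * + 4 2 - 3 7 - + - *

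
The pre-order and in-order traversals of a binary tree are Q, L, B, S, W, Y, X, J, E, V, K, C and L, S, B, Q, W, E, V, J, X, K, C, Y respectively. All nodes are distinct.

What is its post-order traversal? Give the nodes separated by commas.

S, B, L, V, E, J, C, K, X, Y, W, Q

The first element of pre-order is the root; it splits in-order into left and right subtrees.
Root Q: left subtree has 3 nodes {L, S, B}, right has 8 {W, E, V, J, X, K, C, Y}.
  Root L: left subtree has 0 nodes { }, right has 2 {S, B}.
    Root B: left subtree has 1 node {S}, right has 0 { }.
  Root W: left subtree has 0 nodes { }, right has 7 {E, V, J, X, K, C, Y}.
    Root Y: left subtree has 6 nodes {E, V, J, X, K, C}, right has 0 { }.
      Root X: left subtree has 3 nodes {E, V, J}, right has 2 {K, C}.
        Root J: left subtree has 2 nodes {E, V}, right has 0 { }.
          Root E: left subtree has 0 nodes { }, right has 1 {V}.
        Root K: left subtree has 0 nodes { }, right has 1 {C}.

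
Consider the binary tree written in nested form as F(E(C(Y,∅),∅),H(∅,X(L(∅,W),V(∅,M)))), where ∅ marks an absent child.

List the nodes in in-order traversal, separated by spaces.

Y C E F H L W X V M

In-order visits the left subtree, then the node, then the right subtree.
At F: go left to E.
  At E: go left to C.
    At C: go left to Y.
      Y is a leaf — visit Y.
    Visit C.
    At C: no right child.
  Visit E.
  At E: no right child.
Visit F.
At F: go right to H.
  At H: no left child.
  Visit H.
  At H: go right to X.
    At X: go left to L.
      At L: no left child.
      Visit L.
      At L: go right to W.
        W is a leaf — visit W.
    Visit X.
    At X: go right to V.
      At V: no left child.
      Visit V.
      At V: go right to M.
        M is a leaf — visit M.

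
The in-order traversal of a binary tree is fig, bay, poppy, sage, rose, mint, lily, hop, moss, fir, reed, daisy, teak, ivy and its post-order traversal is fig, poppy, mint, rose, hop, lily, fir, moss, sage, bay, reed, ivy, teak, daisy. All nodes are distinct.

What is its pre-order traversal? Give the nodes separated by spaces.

The last element of post-order is the root; it splits in-order into left and right subtrees.
Root daisy: left subtree has 11 nodes {fig, bay, poppy, sage, rose, mint, lily, hop, moss, fir, reed}, right has 2 {teak, ivy}.
  Root reed: left subtree has 10 nodes {fig, bay, poppy, sage, rose, mint, lily, hop, moss, fir}, right has 0 { }.
    Root bay: left subtree has 1 node {fig}, right has 8 {poppy, sage, rose, mint, lily, hop, moss, fir}.
      Root sage: left subtree has 1 node {poppy}, right has 6 {rose, mint, lily, hop, moss, fir}.
        Root moss: left subtree has 4 nodes {rose, mint, lily, hop}, right has 1 {fir}.
          Root lily: left subtree has 2 nodes {rose, mint}, right has 1 {hop}.
            Root rose: left subtree has 0 nodes { }, right has 1 {mint}.
  Root teak: left subtree has 0 nodes { }, right has 1 {ivy}.

daisy reed bay fig sage poppy moss lily rose mint hop fir teak ivy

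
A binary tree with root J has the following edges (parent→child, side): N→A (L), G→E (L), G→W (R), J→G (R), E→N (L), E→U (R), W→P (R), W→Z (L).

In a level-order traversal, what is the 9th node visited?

A

Level-order visits nodes level by level from the root, left to right within each level.
Level 0: J
Level 1: G
Level 2: E, W
Level 3: N, U, Z, P
Level 4: A
Full level-order sequence: J, G, E, W, N, U, Z, P, A.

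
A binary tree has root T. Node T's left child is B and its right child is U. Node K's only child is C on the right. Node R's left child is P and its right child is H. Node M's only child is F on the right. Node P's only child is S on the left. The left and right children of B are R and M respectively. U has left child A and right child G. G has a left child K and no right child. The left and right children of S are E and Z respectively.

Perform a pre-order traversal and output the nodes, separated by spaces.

Pre-order visits the node, then its left subtree, then its right subtree.
Visit T.
At T: go left to B.
  Visit B.
  At B: go left to R.
    Visit R.
    At R: go left to P.
      Visit P.
      At P: go left to S.
        Visit S.
        At S: go left to E.
          E is a leaf — visit E.
        At S: go right to Z.
          Z is a leaf — visit Z.
      At P: no right child.
    At R: go right to H.
      H is a leaf — visit H.
  At B: go right to M.
    Visit M.
    At M: no left child.
    At M: go right to F.
      F is a leaf — visit F.
At T: go right to U.
  Visit U.
  At U: go left to A.
    A is a leaf — visit A.
  At U: go right to G.
    Visit G.
    At G: go left to K.
      Visit K.
      At K: no left child.
      At K: go right to C.
        C is a leaf — visit C.
    At G: no right child.

T B R P S E Z H M F U A G K C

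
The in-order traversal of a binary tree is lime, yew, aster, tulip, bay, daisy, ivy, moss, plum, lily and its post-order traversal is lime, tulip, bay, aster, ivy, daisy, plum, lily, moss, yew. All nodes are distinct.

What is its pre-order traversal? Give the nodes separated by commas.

The last element of post-order is the root; it splits in-order into left and right subtrees.
Root yew: left subtree has 1 node {lime}, right has 8 {aster, tulip, bay, daisy, ivy, moss, plum, lily}.
  Root moss: left subtree has 5 nodes {aster, tulip, bay, daisy, ivy}, right has 2 {plum, lily}.
    Root daisy: left subtree has 3 nodes {aster, tulip, bay}, right has 1 {ivy}.
      Root aster: left subtree has 0 nodes { }, right has 2 {tulip, bay}.
        Root bay: left subtree has 1 node {tulip}, right has 0 { }.
    Root lily: left subtree has 1 node {plum}, right has 0 { }.

yew, lime, moss, daisy, aster, bay, tulip, ivy, lily, plum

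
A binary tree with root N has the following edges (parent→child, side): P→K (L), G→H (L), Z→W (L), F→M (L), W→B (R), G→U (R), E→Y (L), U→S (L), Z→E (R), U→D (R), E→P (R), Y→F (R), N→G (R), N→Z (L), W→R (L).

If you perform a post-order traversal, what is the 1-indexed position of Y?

Post-order visits the left subtree, then the right subtree, then the node.
At N: go left to Z.
  At Z: go left to W.
    At W: go left to R.
      R is a leaf — visit R.
    At W: go right to B.
      B is a leaf — visit B.
    Visit W.
  At Z: go right to E.
    At E: go left to Y.
      At Y: no left child.
      At Y: go right to F.
        At F: go left to M.
          M is a leaf — visit M.
        At F: no right child.
        Visit F.
      Visit Y.
    At E: go right to P.
      At P: go left to K.
        K is a leaf — visit K.
      At P: no right child.
      Visit P.
    Visit E.
  Visit Z.
At N: go right to G.
  At G: go left to H.
    H is a leaf — visit H.
  At G: go right to U.
    At U: go left to S.
      S is a leaf — visit S.
    At U: go right to D.
      D is a leaf — visit D.
    Visit U.
  Visit G.
Visit N.
Full post-order sequence: R, B, W, M, F, Y, K, P, E, Z, H, S, D, U, G, N.

6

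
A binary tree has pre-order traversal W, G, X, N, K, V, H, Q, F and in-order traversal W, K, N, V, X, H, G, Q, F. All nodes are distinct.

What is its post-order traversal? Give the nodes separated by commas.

The first element of pre-order is the root; it splits in-order into left and right subtrees.
Root W: left subtree has 0 nodes { }, right has 8 {K, N, V, X, H, G, Q, F}.
  Root G: left subtree has 5 nodes {K, N, V, X, H}, right has 2 {Q, F}.
    Root X: left subtree has 3 nodes {K, N, V}, right has 1 {H}.
      Root N: left subtree has 1 node {K}, right has 1 {V}.
    Root Q: left subtree has 0 nodes { }, right has 1 {F}.

K, V, N, H, X, F, Q, G, W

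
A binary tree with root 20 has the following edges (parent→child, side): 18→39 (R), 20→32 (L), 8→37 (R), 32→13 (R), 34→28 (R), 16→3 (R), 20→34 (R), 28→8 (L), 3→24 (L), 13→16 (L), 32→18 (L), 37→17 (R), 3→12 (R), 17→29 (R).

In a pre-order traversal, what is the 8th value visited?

24

Pre-order visits the node, then its left subtree, then its right subtree.
Visit 20.
At 20: go left to 32.
  Visit 32.
  At 32: go left to 18.
    Visit 18.
    At 18: no left child.
    At 18: go right to 39.
      39 is a leaf — visit 39.
  At 32: go right to 13.
    Visit 13.
    At 13: go left to 16.
      Visit 16.
      At 16: no left child.
      At 16: go right to 3.
        Visit 3.
        At 3: go left to 24.
          24 is a leaf — visit 24.
        At 3: go right to 12.
          12 is a leaf — visit 12.
    At 13: no right child.
At 20: go right to 34.
  Visit 34.
  At 34: no left child.
  At 34: go right to 28.
    Visit 28.
    At 28: go left to 8.
      Visit 8.
      At 8: no left child.
      At 8: go right to 37.
        Visit 37.
        At 37: no left child.
        At 37: go right to 17.
          Visit 17.
          At 17: no left child.
          At 17: go right to 29.
            29 is a leaf — visit 29.
    At 28: no right child.
Full pre-order sequence: 20, 32, 18, 39, 13, 16, 3, 24, 12, 34, 28, 8, 37, 17, 29.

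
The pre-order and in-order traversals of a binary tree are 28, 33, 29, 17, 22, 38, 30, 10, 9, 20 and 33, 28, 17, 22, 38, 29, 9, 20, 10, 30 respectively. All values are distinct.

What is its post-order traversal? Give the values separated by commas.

33, 38, 22, 17, 20, 9, 10, 30, 29, 28

The first element of pre-order is the root; it splits in-order into left and right subtrees.
Root 28: left subtree has 1 node {33}, right has 8 {17, 22, 38, 29, 9, 20, 10, 30}.
  Root 29: left subtree has 3 nodes {17, 22, 38}, right has 4 {9, 20, 10, 30}.
    Root 17: left subtree has 0 nodes { }, right has 2 {22, 38}.
      Root 22: left subtree has 0 nodes { }, right has 1 {38}.
    Root 30: left subtree has 3 nodes {9, 20, 10}, right has 0 { }.
      Root 10: left subtree has 2 nodes {9, 20}, right has 0 { }.
        Root 9: left subtree has 0 nodes { }, right has 1 {20}.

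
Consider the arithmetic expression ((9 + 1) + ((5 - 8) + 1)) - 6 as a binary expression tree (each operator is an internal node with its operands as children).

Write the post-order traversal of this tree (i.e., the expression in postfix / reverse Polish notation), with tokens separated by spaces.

Post-order on an expression tree gives postfix notation: for each operator, emit left operand, right operand, then the operator.

9 1 + 5 8 - 1 + + 6 -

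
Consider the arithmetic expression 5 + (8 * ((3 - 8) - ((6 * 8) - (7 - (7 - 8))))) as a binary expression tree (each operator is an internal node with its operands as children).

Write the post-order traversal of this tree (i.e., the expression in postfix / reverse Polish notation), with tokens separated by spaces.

Post-order on an expression tree gives postfix notation: for each operator, emit left operand, right operand, then the operator.

5 8 3 8 - 6 8 * 7 7 8 - - - - * +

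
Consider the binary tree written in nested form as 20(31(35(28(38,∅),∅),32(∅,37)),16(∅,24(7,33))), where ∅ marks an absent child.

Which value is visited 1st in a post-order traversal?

38

Post-order visits the left subtree, then the right subtree, then the node.
At 20: go left to 31.
  At 31: go left to 35.
    At 35: go left to 28.
      At 28: go left to 38.
        38 is a leaf — visit 38.
      At 28: no right child.
      Visit 28.
    At 35: no right child.
    Visit 35.
  At 31: go right to 32.
    At 32: no left child.
    At 32: go right to 37.
      37 is a leaf — visit 37.
    Visit 32.
  Visit 31.
At 20: go right to 16.
  At 16: no left child.
  At 16: go right to 24.
    At 24: go left to 7.
      7 is a leaf — visit 7.
    At 24: go right to 33.
      33 is a leaf — visit 33.
    Visit 24.
  Visit 16.
Visit 20.
Full post-order sequence: 38, 28, 35, 37, 32, 31, 7, 33, 24, 16, 20.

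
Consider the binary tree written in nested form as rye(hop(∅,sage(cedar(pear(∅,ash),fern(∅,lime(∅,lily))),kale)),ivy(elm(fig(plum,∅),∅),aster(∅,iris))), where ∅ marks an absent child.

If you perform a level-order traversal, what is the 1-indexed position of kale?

Level-order visits nodes level by level from the root, left to right within each level.
Level 0: rye
Level 1: hop, ivy
Level 2: sage, elm, aster
Level 3: cedar, kale, fig, iris
Level 4: pear, fern, plum
Level 5: ash, lime
Level 6: lily
Full level-order sequence: rye, hop, ivy, sage, elm, aster, cedar, kale, fig, iris, pear, fern, plum, ash, lime, lily.

8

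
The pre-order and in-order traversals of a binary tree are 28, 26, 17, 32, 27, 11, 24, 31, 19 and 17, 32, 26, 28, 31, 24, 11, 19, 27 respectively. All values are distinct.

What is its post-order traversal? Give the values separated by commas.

32, 17, 26, 31, 24, 19, 11, 27, 28

The first element of pre-order is the root; it splits in-order into left and right subtrees.
Root 28: left subtree has 3 nodes {17, 32, 26}, right has 5 {31, 24, 11, 19, 27}.
  Root 26: left subtree has 2 nodes {17, 32}, right has 0 { }.
    Root 17: left subtree has 0 nodes { }, right has 1 {32}.
  Root 27: left subtree has 4 nodes {31, 24, 11, 19}, right has 0 { }.
    Root 11: left subtree has 2 nodes {31, 24}, right has 1 {19}.
      Root 24: left subtree has 1 node {31}, right has 0 { }.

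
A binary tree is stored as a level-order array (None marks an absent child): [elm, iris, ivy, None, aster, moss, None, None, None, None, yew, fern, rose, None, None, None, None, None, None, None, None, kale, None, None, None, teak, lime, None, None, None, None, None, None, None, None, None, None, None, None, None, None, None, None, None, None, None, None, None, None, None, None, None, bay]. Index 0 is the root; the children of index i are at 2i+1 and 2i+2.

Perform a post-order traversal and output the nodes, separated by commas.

kale, yew, aster, iris, fern, bay, teak, lime, rose, moss, ivy, elm

Post-order visits the left subtree, then the right subtree, then the node.
At elm: go left to iris.
  At iris: no left child.
  At iris: go right to aster.
    At aster: no left child.
    At aster: go right to yew.
      At yew: go left to kale.
        kale is a leaf — visit kale.
      At yew: no right child.
      Visit yew.
    Visit aster.
  Visit iris.
At elm: go right to ivy.
  At ivy: go left to moss.
    At moss: go left to fern.
      fern is a leaf — visit fern.
    At moss: go right to rose.
      At rose: go left to teak.
        At teak: no left child.
        At teak: go right to bay.
          bay is a leaf — visit bay.
        Visit teak.
      At rose: go right to lime.
        lime is a leaf — visit lime.
      Visit rose.
    Visit moss.
  At ivy: no right child.
  Visit ivy.
Visit elm.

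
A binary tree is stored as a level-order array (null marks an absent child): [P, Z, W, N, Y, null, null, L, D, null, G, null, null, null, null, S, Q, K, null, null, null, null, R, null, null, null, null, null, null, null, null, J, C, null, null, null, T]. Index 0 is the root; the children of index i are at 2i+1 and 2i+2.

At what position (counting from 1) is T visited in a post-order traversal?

Post-order visits the left subtree, then the right subtree, then the node.
At P: go left to Z.
  At Z: go left to N.
    At N: go left to L.
      At L: go left to S.
        At S: go left to J.
          J is a leaf — visit J.
        At S: go right to C.
          C is a leaf — visit C.
        Visit S.
      At L: go right to Q.
        Q is a leaf — visit Q.
      Visit L.
    At N: go right to D.
      At D: go left to K.
        At K: no left child.
        At K: go right to T.
          T is a leaf — visit T.
        Visit K.
      At D: no right child.
      Visit D.
    Visit N.
  At Z: go right to Y.
    At Y: no left child.
    At Y: go right to G.
      At G: no left child.
      At G: go right to R.
        R is a leaf — visit R.
      Visit G.
    Visit Y.
  Visit Z.
At P: go right to W.
  W is a leaf — visit W.
Visit P.
Full post-order sequence: J, C, S, Q, L, T, K, D, N, R, G, Y, Z, W, P.

6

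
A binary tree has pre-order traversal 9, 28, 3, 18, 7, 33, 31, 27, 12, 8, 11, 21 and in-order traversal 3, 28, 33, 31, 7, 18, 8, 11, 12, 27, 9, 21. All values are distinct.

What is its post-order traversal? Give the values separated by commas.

The first element of pre-order is the root; it splits in-order into left and right subtrees.
Root 9: left subtree has 10 nodes {3, 28, 33, 31, 7, 18, 8, 11, 12, 27}, right has 1 {21}.
  Root 28: left subtree has 1 node {3}, right has 8 {33, 31, 7, 18, 8, 11, 12, 27}.
    Root 18: left subtree has 3 nodes {33, 31, 7}, right has 4 {8, 11, 12, 27}.
      Root 7: left subtree has 2 nodes {33, 31}, right has 0 { }.
        Root 33: left subtree has 0 nodes { }, right has 1 {31}.
      Root 27: left subtree has 3 nodes {8, 11, 12}, right has 0 { }.
        Root 12: left subtree has 2 nodes {8, 11}, right has 0 { }.
          Root 8: left subtree has 0 nodes { }, right has 1 {11}.

3, 31, 33, 7, 11, 8, 12, 27, 18, 28, 21, 9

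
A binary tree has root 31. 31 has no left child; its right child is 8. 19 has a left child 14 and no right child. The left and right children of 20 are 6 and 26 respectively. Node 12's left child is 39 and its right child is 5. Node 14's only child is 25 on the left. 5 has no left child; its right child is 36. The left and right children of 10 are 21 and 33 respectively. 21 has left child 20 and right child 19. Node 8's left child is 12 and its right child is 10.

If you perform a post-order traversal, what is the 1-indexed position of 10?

13

Post-order visits the left subtree, then the right subtree, then the node.
At 31: no left child.
At 31: go right to 8.
  At 8: go left to 12.
    At 12: go left to 39.
      39 is a leaf — visit 39.
    At 12: go right to 5.
      At 5: no left child.
      At 5: go right to 36.
        36 is a leaf — visit 36.
      Visit 5.
    Visit 12.
  At 8: go right to 10.
    At 10: go left to 21.
      At 21: go left to 20.
        At 20: go left to 6.
          6 is a leaf — visit 6.
        At 20: go right to 26.
          26 is a leaf — visit 26.
        Visit 20.
      At 21: go right to 19.
        At 19: go left to 14.
          At 14: go left to 25.
            25 is a leaf — visit 25.
          At 14: no right child.
          Visit 14.
        At 19: no right child.
        Visit 19.
      Visit 21.
    At 10: go right to 33.
      33 is a leaf — visit 33.
    Visit 10.
  Visit 8.
Visit 31.
Full post-order sequence: 39, 36, 5, 12, 6, 26, 20, 25, 14, 19, 21, 33, 10, 8, 31.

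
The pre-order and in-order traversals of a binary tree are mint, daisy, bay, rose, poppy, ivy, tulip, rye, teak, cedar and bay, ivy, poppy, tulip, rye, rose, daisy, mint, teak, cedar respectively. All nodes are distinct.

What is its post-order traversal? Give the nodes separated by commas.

The first element of pre-order is the root; it splits in-order into left and right subtrees.
Root mint: left subtree has 7 nodes {bay, ivy, poppy, tulip, rye, rose, daisy}, right has 2 {teak, cedar}.
  Root daisy: left subtree has 6 nodes {bay, ivy, poppy, tulip, rye, rose}, right has 0 { }.
    Root bay: left subtree has 0 nodes { }, right has 5 {ivy, poppy, tulip, rye, rose}.
      Root rose: left subtree has 4 nodes {ivy, poppy, tulip, rye}, right has 0 { }.
        Root poppy: left subtree has 1 node {ivy}, right has 2 {tulip, rye}.
          Root tulip: left subtree has 0 nodes { }, right has 1 {rye}.
  Root teak: left subtree has 0 nodes { }, right has 1 {cedar}.

ivy, rye, tulip, poppy, rose, bay, daisy, cedar, teak, mint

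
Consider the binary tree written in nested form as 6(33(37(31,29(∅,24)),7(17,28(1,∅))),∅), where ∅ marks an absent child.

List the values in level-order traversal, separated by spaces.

6 33 37 7 31 29 17 28 24 1

Level-order visits nodes level by level from the root, left to right within each level.
Level 0: 6
Level 1: 33
Level 2: 37, 7
Level 3: 31, 29, 17, 28
Level 4: 24, 1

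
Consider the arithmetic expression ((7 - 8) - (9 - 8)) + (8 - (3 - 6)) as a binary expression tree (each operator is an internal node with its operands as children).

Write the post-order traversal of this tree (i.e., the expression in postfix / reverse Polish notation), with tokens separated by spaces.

Post-order on an expression tree gives postfix notation: for each operator, emit left operand, right operand, then the operator.

7 8 - 9 8 - - 8 3 6 - - +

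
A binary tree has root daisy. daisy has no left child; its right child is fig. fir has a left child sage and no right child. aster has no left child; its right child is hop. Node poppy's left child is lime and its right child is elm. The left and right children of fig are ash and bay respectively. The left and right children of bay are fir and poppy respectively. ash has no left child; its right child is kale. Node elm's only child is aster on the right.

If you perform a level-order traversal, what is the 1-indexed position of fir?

6

Level-order visits nodes level by level from the root, left to right within each level.
Level 0: daisy
Level 1: fig
Level 2: ash, bay
Level 3: kale, fir, poppy
Level 4: sage, lime, elm
Level 5: aster
Level 6: hop
Full level-order sequence: daisy, fig, ash, bay, kale, fir, poppy, sage, lime, elm, aster, hop.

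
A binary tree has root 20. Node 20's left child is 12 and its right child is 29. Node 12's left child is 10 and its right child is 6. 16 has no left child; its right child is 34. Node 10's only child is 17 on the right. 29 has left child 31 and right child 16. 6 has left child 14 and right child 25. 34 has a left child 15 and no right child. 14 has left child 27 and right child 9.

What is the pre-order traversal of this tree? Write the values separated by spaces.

Pre-order visits the node, then its left subtree, then its right subtree.
Visit 20.
At 20: go left to 12.
  Visit 12.
  At 12: go left to 10.
    Visit 10.
    At 10: no left child.
    At 10: go right to 17.
      17 is a leaf — visit 17.
  At 12: go right to 6.
    Visit 6.
    At 6: go left to 14.
      Visit 14.
      At 14: go left to 27.
        27 is a leaf — visit 27.
      At 14: go right to 9.
        9 is a leaf — visit 9.
    At 6: go right to 25.
      25 is a leaf — visit 25.
At 20: go right to 29.
  Visit 29.
  At 29: go left to 31.
    31 is a leaf — visit 31.
  At 29: go right to 16.
    Visit 16.
    At 16: no left child.
    At 16: go right to 34.
      Visit 34.
      At 34: go left to 15.
        15 is a leaf — visit 15.
      At 34: no right child.

20 12 10 17 6 14 27 9 25 29 31 16 34 15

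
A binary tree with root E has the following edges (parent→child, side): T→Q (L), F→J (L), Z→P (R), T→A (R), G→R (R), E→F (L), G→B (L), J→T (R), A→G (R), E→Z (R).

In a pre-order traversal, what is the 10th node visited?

Z

Pre-order visits the node, then its left subtree, then its right subtree.
Visit E.
At E: go left to F.
  Visit F.
  At F: go left to J.
    Visit J.
    At J: no left child.
    At J: go right to T.
      Visit T.
      At T: go left to Q.
        Q is a leaf — visit Q.
      At T: go right to A.
        Visit A.
        At A: no left child.
        At A: go right to G.
          Visit G.
          At G: go left to B.
            B is a leaf — visit B.
          At G: go right to R.
            R is a leaf — visit R.
  At F: no right child.
At E: go right to Z.
  Visit Z.
  At Z: no left child.
  At Z: go right to P.
    P is a leaf — visit P.
Full pre-order sequence: E, F, J, T, Q, A, G, B, R, Z, P.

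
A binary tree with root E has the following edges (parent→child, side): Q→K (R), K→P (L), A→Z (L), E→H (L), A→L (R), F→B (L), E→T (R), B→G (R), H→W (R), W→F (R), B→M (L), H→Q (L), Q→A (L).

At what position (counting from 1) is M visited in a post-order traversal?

Post-order visits the left subtree, then the right subtree, then the node.
At E: go left to H.
  At H: go left to Q.
    At Q: go left to A.
      At A: go left to Z.
        Z is a leaf — visit Z.
      At A: go right to L.
        L is a leaf — visit L.
      Visit A.
    At Q: go right to K.
      At K: go left to P.
        P is a leaf — visit P.
      At K: no right child.
      Visit K.
    Visit Q.
  At H: go right to W.
    At W: no left child.
    At W: go right to F.
      At F: go left to B.
        At B: go left to M.
          M is a leaf — visit M.
        At B: go right to G.
          G is a leaf — visit G.
        Visit B.
      At F: no right child.
      Visit F.
    Visit W.
  Visit H.
At E: go right to T.
  T is a leaf — visit T.
Visit E.
Full post-order sequence: Z, L, A, P, K, Q, M, G, B, F, W, H, T, E.

7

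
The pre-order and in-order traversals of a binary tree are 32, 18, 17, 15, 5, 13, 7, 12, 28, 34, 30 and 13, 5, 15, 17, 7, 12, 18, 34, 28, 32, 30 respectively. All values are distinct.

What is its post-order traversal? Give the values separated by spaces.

The first element of pre-order is the root; it splits in-order into left and right subtrees.
Root 32: left subtree has 9 nodes {13, 5, 15, 17, 7, 12, 18, 34, 28}, right has 1 {30}.
  Root 18: left subtree has 6 nodes {13, 5, 15, 17, 7, 12}, right has 2 {34, 28}.
    Root 17: left subtree has 3 nodes {13, 5, 15}, right has 2 {7, 12}.
      Root 15: left subtree has 2 nodes {13, 5}, right has 0 { }.
        Root 5: left subtree has 1 node {13}, right has 0 { }.
      Root 7: left subtree has 0 nodes { }, right has 1 {12}.
    Root 28: left subtree has 1 node {34}, right has 0 { }.

13 5 15 12 7 17 34 28 18 30 32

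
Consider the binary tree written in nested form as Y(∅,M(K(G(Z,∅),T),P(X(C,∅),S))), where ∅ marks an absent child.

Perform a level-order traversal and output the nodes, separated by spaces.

Level-order visits nodes level by level from the root, left to right within each level.
Level 0: Y
Level 1: M
Level 2: K, P
Level 3: G, T, X, S
Level 4: Z, C

Y M K P G T X S Z C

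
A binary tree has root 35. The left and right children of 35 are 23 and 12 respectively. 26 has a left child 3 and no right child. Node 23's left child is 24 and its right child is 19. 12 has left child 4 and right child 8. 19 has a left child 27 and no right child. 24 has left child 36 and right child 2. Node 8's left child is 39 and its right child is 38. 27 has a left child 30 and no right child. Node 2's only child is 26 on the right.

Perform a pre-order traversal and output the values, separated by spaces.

35 23 24 36 2 26 3 19 27 30 12 4 8 39 38

Pre-order visits the node, then its left subtree, then its right subtree.
Visit 35.
At 35: go left to 23.
  Visit 23.
  At 23: go left to 24.
    Visit 24.
    At 24: go left to 36.
      36 is a leaf — visit 36.
    At 24: go right to 2.
      Visit 2.
      At 2: no left child.
      At 2: go right to 26.
        Visit 26.
        At 26: go left to 3.
          3 is a leaf — visit 3.
        At 26: no right child.
  At 23: go right to 19.
    Visit 19.
    At 19: go left to 27.
      Visit 27.
      At 27: go left to 30.
        30 is a leaf — visit 30.
      At 27: no right child.
    At 19: no right child.
At 35: go right to 12.
  Visit 12.
  At 12: go left to 4.
    4 is a leaf — visit 4.
  At 12: go right to 8.
    Visit 8.
    At 8: go left to 39.
      39 is a leaf — visit 39.
    At 8: go right to 38.
      38 is a leaf — visit 38.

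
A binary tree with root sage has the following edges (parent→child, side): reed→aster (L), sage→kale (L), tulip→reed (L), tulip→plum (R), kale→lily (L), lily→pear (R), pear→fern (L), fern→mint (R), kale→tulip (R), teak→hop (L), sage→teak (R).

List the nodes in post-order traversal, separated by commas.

mint, fern, pear, lily, aster, reed, plum, tulip, kale, hop, teak, sage

Post-order visits the left subtree, then the right subtree, then the node.
At sage: go left to kale.
  At kale: go left to lily.
    At lily: no left child.
    At lily: go right to pear.
      At pear: go left to fern.
        At fern: no left child.
        At fern: go right to mint.
          mint is a leaf — visit mint.
        Visit fern.
      At pear: no right child.
      Visit pear.
    Visit lily.
  At kale: go right to tulip.
    At tulip: go left to reed.
      At reed: go left to aster.
        aster is a leaf — visit aster.
      At reed: no right child.
      Visit reed.
    At tulip: go right to plum.
      plum is a leaf — visit plum.
    Visit tulip.
  Visit kale.
At sage: go right to teak.
  At teak: go left to hop.
    hop is a leaf — visit hop.
  At teak: no right child.
  Visit teak.
Visit sage.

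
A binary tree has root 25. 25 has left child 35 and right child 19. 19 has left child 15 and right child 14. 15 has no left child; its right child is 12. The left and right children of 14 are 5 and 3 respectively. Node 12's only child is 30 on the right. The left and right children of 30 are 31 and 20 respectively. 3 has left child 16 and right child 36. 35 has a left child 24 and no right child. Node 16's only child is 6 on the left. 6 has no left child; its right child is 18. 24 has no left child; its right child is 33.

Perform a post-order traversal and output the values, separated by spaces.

33 24 35 31 20 30 12 15 5 18 6 16 36 3 14 19 25

Post-order visits the left subtree, then the right subtree, then the node.
At 25: go left to 35.
  At 35: go left to 24.
    At 24: no left child.
    At 24: go right to 33.
      33 is a leaf — visit 33.
    Visit 24.
  At 35: no right child.
  Visit 35.
At 25: go right to 19.
  At 19: go left to 15.
    At 15: no left child.
    At 15: go right to 12.
      At 12: no left child.
      At 12: go right to 30.
        At 30: go left to 31.
          31 is a leaf — visit 31.
        At 30: go right to 20.
          20 is a leaf — visit 20.
        Visit 30.
      Visit 12.
    Visit 15.
  At 19: go right to 14.
    At 14: go left to 5.
      5 is a leaf — visit 5.
    At 14: go right to 3.
      At 3: go left to 16.
        At 16: go left to 6.
          At 6: no left child.
          At 6: go right to 18.
            18 is a leaf — visit 18.
          Visit 6.
        At 16: no right child.
        Visit 16.
      At 3: go right to 36.
        36 is a leaf — visit 36.
      Visit 3.
    Visit 14.
  Visit 19.
Visit 25.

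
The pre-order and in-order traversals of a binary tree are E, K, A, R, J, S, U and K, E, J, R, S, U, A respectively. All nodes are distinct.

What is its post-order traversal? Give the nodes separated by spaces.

The first element of pre-order is the root; it splits in-order into left and right subtrees.
Root E: left subtree has 1 node {K}, right has 5 {J, R, S, U, A}.
  Root A: left subtree has 4 nodes {J, R, S, U}, right has 0 { }.
    Root R: left subtree has 1 node {J}, right has 2 {S, U}.
      Root S: left subtree has 0 nodes { }, right has 1 {U}.

K J U S R A E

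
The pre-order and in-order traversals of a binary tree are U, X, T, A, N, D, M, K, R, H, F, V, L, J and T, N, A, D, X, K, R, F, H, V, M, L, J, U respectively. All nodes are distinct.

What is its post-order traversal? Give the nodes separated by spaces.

N D A T F V H R K J L M X U

The first element of pre-order is the root; it splits in-order into left and right subtrees.
Root U: left subtree has 13 nodes {T, N, A, D, X, K, R, F, H, V, M, L, J}, right has 0 { }.
  Root X: left subtree has 4 nodes {T, N, A, D}, right has 8 {K, R, F, H, V, M, L, J}.
    Root T: left subtree has 0 nodes { }, right has 3 {N, A, D}.
      Root A: left subtree has 1 node {N}, right has 1 {D}.
    Root M: left subtree has 5 nodes {K, R, F, H, V}, right has 2 {L, J}.
      Root K: left subtree has 0 nodes { }, right has 4 {R, F, H, V}.
        Root R: left subtree has 0 nodes { }, right has 3 {F, H, V}.
          Root H: left subtree has 1 node {F}, right has 1 {V}.
      Root L: left subtree has 0 nodes { }, right has 1 {J}.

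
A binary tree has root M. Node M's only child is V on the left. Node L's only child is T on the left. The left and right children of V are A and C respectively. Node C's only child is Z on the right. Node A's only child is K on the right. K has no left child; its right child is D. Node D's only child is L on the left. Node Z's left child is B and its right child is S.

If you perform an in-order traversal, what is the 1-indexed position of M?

11

In-order visits the left subtree, then the node, then the right subtree.
At M: go left to V.
  At V: go left to A.
    At A: no left child.
    Visit A.
    At A: go right to K.
      At K: no left child.
      Visit K.
      At K: go right to D.
        At D: go left to L.
          At L: go left to T.
            T is a leaf — visit T.
          Visit L.
          At L: no right child.
        Visit D.
        At D: no right child.
  Visit V.
  At V: go right to C.
    At C: no left child.
    Visit C.
    At C: go right to Z.
      At Z: go left to B.
        B is a leaf — visit B.
      Visit Z.
      At Z: go right to S.
        S is a leaf — visit S.
Visit M.
At M: no right child.
Full in-order sequence: A, K, T, L, D, V, C, B, Z, S, M.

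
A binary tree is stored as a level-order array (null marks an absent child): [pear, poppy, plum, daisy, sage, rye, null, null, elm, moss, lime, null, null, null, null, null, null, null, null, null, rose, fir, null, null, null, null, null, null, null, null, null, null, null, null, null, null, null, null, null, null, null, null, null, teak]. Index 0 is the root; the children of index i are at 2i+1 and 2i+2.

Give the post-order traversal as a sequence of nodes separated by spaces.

elm daisy rose moss teak fir lime sage poppy rye plum pear

Post-order visits the left subtree, then the right subtree, then the node.
At pear: go left to poppy.
  At poppy: go left to daisy.
    At daisy: no left child.
    At daisy: go right to elm.
      elm is a leaf — visit elm.
    Visit daisy.
  At poppy: go right to sage.
    At sage: go left to moss.
      At moss: no left child.
      At moss: go right to rose.
        rose is a leaf — visit rose.
      Visit moss.
    At sage: go right to lime.
      At lime: go left to fir.
        At fir: go left to teak.
          teak is a leaf — visit teak.
        At fir: no right child.
        Visit fir.
      At lime: no right child.
      Visit lime.
    Visit sage.
  Visit poppy.
At pear: go right to plum.
  At plum: go left to rye.
    rye is a leaf — visit rye.
  At plum: no right child.
  Visit plum.
Visit pear.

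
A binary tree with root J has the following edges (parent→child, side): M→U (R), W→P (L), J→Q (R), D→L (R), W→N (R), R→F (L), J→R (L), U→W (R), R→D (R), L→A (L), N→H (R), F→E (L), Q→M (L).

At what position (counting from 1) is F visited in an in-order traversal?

In-order visits the left subtree, then the node, then the right subtree.
At J: go left to R.
  At R: go left to F.
    At F: go left to E.
      E is a leaf — visit E.
    Visit F.
    At F: no right child.
  Visit R.
  At R: go right to D.
    At D: no left child.
    Visit D.
    At D: go right to L.
      At L: go left to A.
        A is a leaf — visit A.
      Visit L.
      At L: no right child.
Visit J.
At J: go right to Q.
  At Q: go left to M.
    At M: no left child.
    Visit M.
    At M: go right to U.
      At U: no left child.
      Visit U.
      At U: go right to W.
        At W: go left to P.
          P is a leaf — visit P.
        Visit W.
        At W: go right to N.
          At N: no left child.
          Visit N.
          At N: go right to H.
            H is a leaf — visit H.
  Visit Q.
  At Q: no right child.
Full in-order sequence: E, F, R, D, A, L, J, M, U, P, W, N, H, Q.

2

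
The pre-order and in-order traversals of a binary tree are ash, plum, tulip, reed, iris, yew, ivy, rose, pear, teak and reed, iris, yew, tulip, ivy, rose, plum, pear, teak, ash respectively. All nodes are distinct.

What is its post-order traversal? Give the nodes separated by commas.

yew, iris, reed, rose, ivy, tulip, teak, pear, plum, ash

The first element of pre-order is the root; it splits in-order into left and right subtrees.
Root ash: left subtree has 9 nodes {reed, iris, yew, tulip, ivy, rose, plum, pear, teak}, right has 0 { }.
  Root plum: left subtree has 6 nodes {reed, iris, yew, tulip, ivy, rose}, right has 2 {pear, teak}.
    Root tulip: left subtree has 3 nodes {reed, iris, yew}, right has 2 {ivy, rose}.
      Root reed: left subtree has 0 nodes { }, right has 2 {iris, yew}.
        Root iris: left subtree has 0 nodes { }, right has 1 {yew}.
      Root ivy: left subtree has 0 nodes { }, right has 1 {rose}.
    Root pear: left subtree has 0 nodes { }, right has 1 {teak}.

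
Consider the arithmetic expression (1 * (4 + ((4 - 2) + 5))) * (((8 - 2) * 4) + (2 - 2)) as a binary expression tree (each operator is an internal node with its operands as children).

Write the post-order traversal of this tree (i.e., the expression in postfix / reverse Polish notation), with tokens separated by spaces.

1 4 4 2 - 5 + + * 8 2 - 4 * 2 2 - + *

Post-order on an expression tree gives postfix notation: for each operator, emit left operand, right operand, then the operator.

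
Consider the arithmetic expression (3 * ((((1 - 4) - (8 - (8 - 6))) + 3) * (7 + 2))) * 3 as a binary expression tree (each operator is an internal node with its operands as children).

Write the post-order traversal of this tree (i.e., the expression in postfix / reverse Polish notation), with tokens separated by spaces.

Post-order on an expression tree gives postfix notation: for each operator, emit left operand, right operand, then the operator.

3 1 4 - 8 8 6 - - - 3 + 7 2 + * * 3 *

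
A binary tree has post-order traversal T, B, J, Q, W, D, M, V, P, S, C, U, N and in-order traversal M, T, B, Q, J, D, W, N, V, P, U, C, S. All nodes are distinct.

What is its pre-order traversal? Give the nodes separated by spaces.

N M D Q B T J W U P V C S

The last element of post-order is the root; it splits in-order into left and right subtrees.
Root N: left subtree has 7 nodes {M, T, B, Q, J, D, W}, right has 5 {V, P, U, C, S}.
  Root M: left subtree has 0 nodes { }, right has 6 {T, B, Q, J, D, W}.
    Root D: left subtree has 4 nodes {T, B, Q, J}, right has 1 {W}.
      Root Q: left subtree has 2 nodes {T, B}, right has 1 {J}.
        Root B: left subtree has 1 node {T}, right has 0 { }.
  Root U: left subtree has 2 nodes {V, P}, right has 2 {C, S}.
    Root P: left subtree has 1 node {V}, right has 0 { }.
    Root C: left subtree has 0 nodes { }, right has 1 {S}.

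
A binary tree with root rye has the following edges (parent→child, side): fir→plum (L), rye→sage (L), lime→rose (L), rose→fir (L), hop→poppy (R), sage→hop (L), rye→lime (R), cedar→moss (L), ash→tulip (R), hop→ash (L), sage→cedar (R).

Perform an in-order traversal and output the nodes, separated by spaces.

In-order visits the left subtree, then the node, then the right subtree.
At rye: go left to sage.
  At sage: go left to hop.
    At hop: go left to ash.
      At ash: no left child.
      Visit ash.
      At ash: go right to tulip.
        tulip is a leaf — visit tulip.
    Visit hop.
    At hop: go right to poppy.
      poppy is a leaf — visit poppy.
  Visit sage.
  At sage: go right to cedar.
    At cedar: go left to moss.
      moss is a leaf — visit moss.
    Visit cedar.
    At cedar: no right child.
Visit rye.
At rye: go right to lime.
  At lime: go left to rose.
    At rose: go left to fir.
      At fir: go left to plum.
        plum is a leaf — visit plum.
      Visit fir.
      At fir: no right child.
    Visit rose.
    At rose: no right child.
  Visit lime.
  At lime: no right child.

ash tulip hop poppy sage moss cedar rye plum fir rose lime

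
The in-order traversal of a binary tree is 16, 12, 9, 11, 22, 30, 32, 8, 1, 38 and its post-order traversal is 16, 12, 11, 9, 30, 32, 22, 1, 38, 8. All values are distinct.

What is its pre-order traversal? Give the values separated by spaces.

The last element of post-order is the root; it splits in-order into left and right subtrees.
Root 8: left subtree has 7 nodes {16, 12, 9, 11, 22, 30, 32}, right has 2 {1, 38}.
  Root 22: left subtree has 4 nodes {16, 12, 9, 11}, right has 2 {30, 32}.
    Root 9: left subtree has 2 nodes {16, 12}, right has 1 {11}.
      Root 12: left subtree has 1 node {16}, right has 0 { }.
    Root 32: left subtree has 1 node {30}, right has 0 { }.
  Root 38: left subtree has 1 node {1}, right has 0 { }.

8 22 9 12 16 11 32 30 38 1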